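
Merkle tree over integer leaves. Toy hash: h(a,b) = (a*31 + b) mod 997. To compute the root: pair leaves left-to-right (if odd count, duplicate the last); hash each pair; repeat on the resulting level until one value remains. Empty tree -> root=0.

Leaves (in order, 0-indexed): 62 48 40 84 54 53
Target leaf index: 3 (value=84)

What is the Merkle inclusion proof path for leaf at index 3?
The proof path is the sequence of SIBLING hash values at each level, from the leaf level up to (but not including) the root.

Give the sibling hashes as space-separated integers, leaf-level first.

Answer: 40 973 429

Derivation:
L0 (leaves): [62, 48, 40, 84, 54, 53], target index=3
L1: h(62,48)=(62*31+48)%997=973 [pair 0] h(40,84)=(40*31+84)%997=327 [pair 1] h(54,53)=(54*31+53)%997=730 [pair 2] -> [973, 327, 730]
  Sibling for proof at L0: 40
L2: h(973,327)=(973*31+327)%997=580 [pair 0] h(730,730)=(730*31+730)%997=429 [pair 1] -> [580, 429]
  Sibling for proof at L1: 973
L3: h(580,429)=(580*31+429)%997=463 [pair 0] -> [463]
  Sibling for proof at L2: 429
Root: 463
Proof path (sibling hashes from leaf to root): [40, 973, 429]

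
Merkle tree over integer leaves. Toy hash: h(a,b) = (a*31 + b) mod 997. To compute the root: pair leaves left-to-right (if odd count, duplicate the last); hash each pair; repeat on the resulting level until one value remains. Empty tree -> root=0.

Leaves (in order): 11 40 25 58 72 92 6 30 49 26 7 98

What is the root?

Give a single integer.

Answer: 607

Derivation:
L0: [11, 40, 25, 58, 72, 92, 6, 30, 49, 26, 7, 98]
L1: h(11,40)=(11*31+40)%997=381 h(25,58)=(25*31+58)%997=833 h(72,92)=(72*31+92)%997=330 h(6,30)=(6*31+30)%997=216 h(49,26)=(49*31+26)%997=548 h(7,98)=(7*31+98)%997=315 -> [381, 833, 330, 216, 548, 315]
L2: h(381,833)=(381*31+833)%997=680 h(330,216)=(330*31+216)%997=476 h(548,315)=(548*31+315)%997=354 -> [680, 476, 354]
L3: h(680,476)=(680*31+476)%997=619 h(354,354)=(354*31+354)%997=361 -> [619, 361]
L4: h(619,361)=(619*31+361)%997=607 -> [607]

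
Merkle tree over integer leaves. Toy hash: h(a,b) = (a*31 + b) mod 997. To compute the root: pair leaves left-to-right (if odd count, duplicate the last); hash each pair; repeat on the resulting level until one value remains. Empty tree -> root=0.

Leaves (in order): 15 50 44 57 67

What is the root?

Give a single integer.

Answer: 401

Derivation:
L0: [15, 50, 44, 57, 67]
L1: h(15,50)=(15*31+50)%997=515 h(44,57)=(44*31+57)%997=424 h(67,67)=(67*31+67)%997=150 -> [515, 424, 150]
L2: h(515,424)=(515*31+424)%997=437 h(150,150)=(150*31+150)%997=812 -> [437, 812]
L3: h(437,812)=(437*31+812)%997=401 -> [401]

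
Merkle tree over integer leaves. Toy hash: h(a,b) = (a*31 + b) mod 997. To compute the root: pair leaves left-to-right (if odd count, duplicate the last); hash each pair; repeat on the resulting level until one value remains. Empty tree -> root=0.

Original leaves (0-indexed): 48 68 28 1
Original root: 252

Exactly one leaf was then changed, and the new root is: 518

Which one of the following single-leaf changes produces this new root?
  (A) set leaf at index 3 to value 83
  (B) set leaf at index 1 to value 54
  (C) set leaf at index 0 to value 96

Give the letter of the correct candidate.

Original leaves: [48, 68, 28, 1]
Target new root: 518
Try each candidate change and compute the resulting root:
Candidate A: set leaf[3] = 83 -> leaves = [48, 68, 28, 83]
  L0: [48, 68, 28, 83]
  L1: h(48,68)=(48*31+68)%997=559 h(28,83)=(28*31+83)%997=951 -> [559, 951]
  L2: h(559,951)=(559*31+951)%997=334 -> [334]
  root = 334 != target 518
Candidate B: set leaf[1] = 54 -> leaves = [48, 54, 28, 1]
  L0: [48, 54, 28, 1]
  L1: h(48,54)=(48*31+54)%997=545 h(28,1)=(28*31+1)%997=869 -> [545, 869]
  L2: h(545,869)=(545*31+869)%997=815 -> [815]
  root = 815 != target 518
Candidate C: set leaf[0] = 96 -> leaves = [96, 68, 28, 1]
  L0: [96, 68, 28, 1]
  L1: h(96,68)=(96*31+68)%997=53 h(28,1)=(28*31+1)%997=869 -> [53, 869]
  L2: h(53,869)=(53*31+869)%997=518 -> [518]
  root = 518 == target 518  ** MATCH **
Candidate C produces the target root.

Answer: C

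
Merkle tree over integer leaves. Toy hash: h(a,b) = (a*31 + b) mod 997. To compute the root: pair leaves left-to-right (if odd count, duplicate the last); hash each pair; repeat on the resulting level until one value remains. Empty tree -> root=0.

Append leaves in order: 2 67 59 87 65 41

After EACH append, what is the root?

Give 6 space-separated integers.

After append 2 (leaves=[2]):
  L0: [2]
  root=2
After append 67 (leaves=[2, 67]):
  L0: [2, 67]
  L1: h(2,67)=(2*31+67)%997=129 -> [129]
  root=129
After append 59 (leaves=[2, 67, 59]):
  L0: [2, 67, 59]
  L1: h(2,67)=(2*31+67)%997=129 h(59,59)=(59*31+59)%997=891 -> [129, 891]
  L2: h(129,891)=(129*31+891)%997=902 -> [902]
  root=902
After append 87 (leaves=[2, 67, 59, 87]):
  L0: [2, 67, 59, 87]
  L1: h(2,67)=(2*31+67)%997=129 h(59,87)=(59*31+87)%997=919 -> [129, 919]
  L2: h(129,919)=(129*31+919)%997=930 -> [930]
  root=930
After append 65 (leaves=[2, 67, 59, 87, 65]):
  L0: [2, 67, 59, 87, 65]
  L1: h(2,67)=(2*31+67)%997=129 h(59,87)=(59*31+87)%997=919 h(65,65)=(65*31+65)%997=86 -> [129, 919, 86]
  L2: h(129,919)=(129*31+919)%997=930 h(86,86)=(86*31+86)%997=758 -> [930, 758]
  L3: h(930,758)=(930*31+758)%997=675 -> [675]
  root=675
After append 41 (leaves=[2, 67, 59, 87, 65, 41]):
  L0: [2, 67, 59, 87, 65, 41]
  L1: h(2,67)=(2*31+67)%997=129 h(59,87)=(59*31+87)%997=919 h(65,41)=(65*31+41)%997=62 -> [129, 919, 62]
  L2: h(129,919)=(129*31+919)%997=930 h(62,62)=(62*31+62)%997=987 -> [930, 987]
  L3: h(930,987)=(930*31+987)%997=904 -> [904]
  root=904

Answer: 2 129 902 930 675 904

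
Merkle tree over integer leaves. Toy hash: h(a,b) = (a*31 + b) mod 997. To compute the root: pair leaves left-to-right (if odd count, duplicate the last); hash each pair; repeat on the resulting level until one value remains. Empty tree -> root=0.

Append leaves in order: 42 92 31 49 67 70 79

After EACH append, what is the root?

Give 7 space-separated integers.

Answer: 42 397 338 356 881 977 361

Derivation:
After append 42 (leaves=[42]):
  L0: [42]
  root=42
After append 92 (leaves=[42, 92]):
  L0: [42, 92]
  L1: h(42,92)=(42*31+92)%997=397 -> [397]
  root=397
After append 31 (leaves=[42, 92, 31]):
  L0: [42, 92, 31]
  L1: h(42,92)=(42*31+92)%997=397 h(31,31)=(31*31+31)%997=992 -> [397, 992]
  L2: h(397,992)=(397*31+992)%997=338 -> [338]
  root=338
After append 49 (leaves=[42, 92, 31, 49]):
  L0: [42, 92, 31, 49]
  L1: h(42,92)=(42*31+92)%997=397 h(31,49)=(31*31+49)%997=13 -> [397, 13]
  L2: h(397,13)=(397*31+13)%997=356 -> [356]
  root=356
After append 67 (leaves=[42, 92, 31, 49, 67]):
  L0: [42, 92, 31, 49, 67]
  L1: h(42,92)=(42*31+92)%997=397 h(31,49)=(31*31+49)%997=13 h(67,67)=(67*31+67)%997=150 -> [397, 13, 150]
  L2: h(397,13)=(397*31+13)%997=356 h(150,150)=(150*31+150)%997=812 -> [356, 812]
  L3: h(356,812)=(356*31+812)%997=881 -> [881]
  root=881
After append 70 (leaves=[42, 92, 31, 49, 67, 70]):
  L0: [42, 92, 31, 49, 67, 70]
  L1: h(42,92)=(42*31+92)%997=397 h(31,49)=(31*31+49)%997=13 h(67,70)=(67*31+70)%997=153 -> [397, 13, 153]
  L2: h(397,13)=(397*31+13)%997=356 h(153,153)=(153*31+153)%997=908 -> [356, 908]
  L3: h(356,908)=(356*31+908)%997=977 -> [977]
  root=977
After append 79 (leaves=[42, 92, 31, 49, 67, 70, 79]):
  L0: [42, 92, 31, 49, 67, 70, 79]
  L1: h(42,92)=(42*31+92)%997=397 h(31,49)=(31*31+49)%997=13 h(67,70)=(67*31+70)%997=153 h(79,79)=(79*31+79)%997=534 -> [397, 13, 153, 534]
  L2: h(397,13)=(397*31+13)%997=356 h(153,534)=(153*31+534)%997=292 -> [356, 292]
  L3: h(356,292)=(356*31+292)%997=361 -> [361]
  root=361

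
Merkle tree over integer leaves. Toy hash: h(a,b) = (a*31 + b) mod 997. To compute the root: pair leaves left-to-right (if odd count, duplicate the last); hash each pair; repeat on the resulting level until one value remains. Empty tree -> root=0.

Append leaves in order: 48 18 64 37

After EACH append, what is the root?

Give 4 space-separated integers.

Answer: 48 509 878 851

Derivation:
After append 48 (leaves=[48]):
  L0: [48]
  root=48
After append 18 (leaves=[48, 18]):
  L0: [48, 18]
  L1: h(48,18)=(48*31+18)%997=509 -> [509]
  root=509
After append 64 (leaves=[48, 18, 64]):
  L0: [48, 18, 64]
  L1: h(48,18)=(48*31+18)%997=509 h(64,64)=(64*31+64)%997=54 -> [509, 54]
  L2: h(509,54)=(509*31+54)%997=878 -> [878]
  root=878
After append 37 (leaves=[48, 18, 64, 37]):
  L0: [48, 18, 64, 37]
  L1: h(48,18)=(48*31+18)%997=509 h(64,37)=(64*31+37)%997=27 -> [509, 27]
  L2: h(509,27)=(509*31+27)%997=851 -> [851]
  root=851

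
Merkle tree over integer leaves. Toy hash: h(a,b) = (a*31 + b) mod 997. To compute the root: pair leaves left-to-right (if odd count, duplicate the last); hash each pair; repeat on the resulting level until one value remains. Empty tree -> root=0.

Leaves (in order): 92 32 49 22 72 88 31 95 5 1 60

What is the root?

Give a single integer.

Answer: 34

Derivation:
L0: [92, 32, 49, 22, 72, 88, 31, 95, 5, 1, 60]
L1: h(92,32)=(92*31+32)%997=890 h(49,22)=(49*31+22)%997=544 h(72,88)=(72*31+88)%997=326 h(31,95)=(31*31+95)%997=59 h(5,1)=(5*31+1)%997=156 h(60,60)=(60*31+60)%997=923 -> [890, 544, 326, 59, 156, 923]
L2: h(890,544)=(890*31+544)%997=218 h(326,59)=(326*31+59)%997=195 h(156,923)=(156*31+923)%997=774 -> [218, 195, 774]
L3: h(218,195)=(218*31+195)%997=971 h(774,774)=(774*31+774)%997=840 -> [971, 840]
L4: h(971,840)=(971*31+840)%997=34 -> [34]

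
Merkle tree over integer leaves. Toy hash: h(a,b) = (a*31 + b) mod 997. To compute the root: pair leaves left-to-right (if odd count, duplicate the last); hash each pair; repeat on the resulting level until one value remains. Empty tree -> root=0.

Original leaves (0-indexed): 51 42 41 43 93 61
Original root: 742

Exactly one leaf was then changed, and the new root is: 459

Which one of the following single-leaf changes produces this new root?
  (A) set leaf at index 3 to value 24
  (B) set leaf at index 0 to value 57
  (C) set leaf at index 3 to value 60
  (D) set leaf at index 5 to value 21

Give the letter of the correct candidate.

Original leaves: [51, 42, 41, 43, 93, 61]
Target new root: 459
Try each candidate change and compute the resulting root:
Candidate A: set leaf[3] = 24 -> leaves = [51, 42, 41, 24, 93, 61]
  L0: [51, 42, 41, 24, 93, 61]
  L1: h(51,42)=(51*31+42)%997=626 h(41,24)=(41*31+24)%997=298 h(93,61)=(93*31+61)%997=950 -> [626, 298, 950]
  L2: h(626,298)=(626*31+298)%997=761 h(950,950)=(950*31+950)%997=490 -> [761, 490]
  L3: h(761,490)=(761*31+490)%997=153 -> [153]
  root = 153 != target 459
Candidate B: set leaf[0] = 57 -> leaves = [57, 42, 41, 43, 93, 61]
  L0: [57, 42, 41, 43, 93, 61]
  L1: h(57,42)=(57*31+42)%997=812 h(41,43)=(41*31+43)%997=317 h(93,61)=(93*31+61)%997=950 -> [812, 317, 950]
  L2: h(812,317)=(812*31+317)%997=564 h(950,950)=(950*31+950)%997=490 -> [564, 490]
  L3: h(564,490)=(564*31+490)%997=28 -> [28]
  root = 28 != target 459
Candidate C: set leaf[3] = 60 -> leaves = [51, 42, 41, 60, 93, 61]
  L0: [51, 42, 41, 60, 93, 61]
  L1: h(51,42)=(51*31+42)%997=626 h(41,60)=(41*31+60)%997=334 h(93,61)=(93*31+61)%997=950 -> [626, 334, 950]
  L2: h(626,334)=(626*31+334)%997=797 h(950,950)=(950*31+950)%997=490 -> [797, 490]
  L3: h(797,490)=(797*31+490)%997=272 -> [272]
  root = 272 != target 459
Candidate D: set leaf[5] = 21 -> leaves = [51, 42, 41, 43, 93, 21]
  L0: [51, 42, 41, 43, 93, 21]
  L1: h(51,42)=(51*31+42)%997=626 h(41,43)=(41*31+43)%997=317 h(93,21)=(93*31+21)%997=910 -> [626, 317, 910]
  L2: h(626,317)=(626*31+317)%997=780 h(910,910)=(910*31+910)%997=207 -> [780, 207]
  L3: h(780,207)=(780*31+207)%997=459 -> [459]
  root = 459 == target 459  ** MATCH **
Candidate D produces the target root.

Answer: D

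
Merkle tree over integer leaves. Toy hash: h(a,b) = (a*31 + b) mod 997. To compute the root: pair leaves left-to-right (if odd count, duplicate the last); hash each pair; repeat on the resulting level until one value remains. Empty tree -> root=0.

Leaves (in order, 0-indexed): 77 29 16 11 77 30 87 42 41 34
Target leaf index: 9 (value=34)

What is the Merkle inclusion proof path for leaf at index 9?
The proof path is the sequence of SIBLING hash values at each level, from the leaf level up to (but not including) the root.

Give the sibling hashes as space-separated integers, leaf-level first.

L0 (leaves): [77, 29, 16, 11, 77, 30, 87, 42, 41, 34], target index=9
L1: h(77,29)=(77*31+29)%997=422 [pair 0] h(16,11)=(16*31+11)%997=507 [pair 1] h(77,30)=(77*31+30)%997=423 [pair 2] h(87,42)=(87*31+42)%997=745 [pair 3] h(41,34)=(41*31+34)%997=308 [pair 4] -> [422, 507, 423, 745, 308]
  Sibling for proof at L0: 41
L2: h(422,507)=(422*31+507)%997=628 [pair 0] h(423,745)=(423*31+745)%997=897 [pair 1] h(308,308)=(308*31+308)%997=883 [pair 2] -> [628, 897, 883]
  Sibling for proof at L1: 308
L3: h(628,897)=(628*31+897)%997=425 [pair 0] h(883,883)=(883*31+883)%997=340 [pair 1] -> [425, 340]
  Sibling for proof at L2: 883
L4: h(425,340)=(425*31+340)%997=554 [pair 0] -> [554]
  Sibling for proof at L3: 425
Root: 554
Proof path (sibling hashes from leaf to root): [41, 308, 883, 425]

Answer: 41 308 883 425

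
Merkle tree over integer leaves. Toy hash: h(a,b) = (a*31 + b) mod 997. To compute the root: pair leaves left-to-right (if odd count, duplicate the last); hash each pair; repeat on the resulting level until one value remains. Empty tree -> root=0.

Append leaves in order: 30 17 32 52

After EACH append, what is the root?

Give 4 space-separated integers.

After append 30 (leaves=[30]):
  L0: [30]
  root=30
After append 17 (leaves=[30, 17]):
  L0: [30, 17]
  L1: h(30,17)=(30*31+17)%997=947 -> [947]
  root=947
After append 32 (leaves=[30, 17, 32]):
  L0: [30, 17, 32]
  L1: h(30,17)=(30*31+17)%997=947 h(32,32)=(32*31+32)%997=27 -> [947, 27]
  L2: h(947,27)=(947*31+27)%997=471 -> [471]
  root=471
After append 52 (leaves=[30, 17, 32, 52]):
  L0: [30, 17, 32, 52]
  L1: h(30,17)=(30*31+17)%997=947 h(32,52)=(32*31+52)%997=47 -> [947, 47]
  L2: h(947,47)=(947*31+47)%997=491 -> [491]
  root=491

Answer: 30 947 471 491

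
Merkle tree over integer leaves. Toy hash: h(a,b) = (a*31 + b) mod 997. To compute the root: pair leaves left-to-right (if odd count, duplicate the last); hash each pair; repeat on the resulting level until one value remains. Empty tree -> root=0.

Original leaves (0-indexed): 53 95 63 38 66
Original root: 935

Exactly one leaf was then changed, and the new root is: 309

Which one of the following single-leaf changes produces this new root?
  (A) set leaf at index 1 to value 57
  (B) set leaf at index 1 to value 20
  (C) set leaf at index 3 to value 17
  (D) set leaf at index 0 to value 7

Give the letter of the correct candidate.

Original leaves: [53, 95, 63, 38, 66]
Target new root: 309
Try each candidate change and compute the resulting root:
Candidate A: set leaf[1] = 57 -> leaves = [53, 57, 63, 38, 66]
  L0: [53, 57, 63, 38, 66]
  L1: h(53,57)=(53*31+57)%997=703 h(63,38)=(63*31+38)%997=994 h(66,66)=(66*31+66)%997=118 -> [703, 994, 118]
  L2: h(703,994)=(703*31+994)%997=853 h(118,118)=(118*31+118)%997=785 -> [853, 785]
  L3: h(853,785)=(853*31+785)%997=309 -> [309]
  root = 309 == target 309  ** MATCH **
Candidate B: set leaf[1] = 20 -> leaves = [53, 20, 63, 38, 66]
  L0: [53, 20, 63, 38, 66]
  L1: h(53,20)=(53*31+20)%997=666 h(63,38)=(63*31+38)%997=994 h(66,66)=(66*31+66)%997=118 -> [666, 994, 118]
  L2: h(666,994)=(666*31+994)%997=703 h(118,118)=(118*31+118)%997=785 -> [703, 785]
  L3: h(703,785)=(703*31+785)%997=644 -> [644]
  root = 644 != target 309
Candidate C: set leaf[3] = 17 -> leaves = [53, 95, 63, 17, 66]
  L0: [53, 95, 63, 17, 66]
  L1: h(53,95)=(53*31+95)%997=741 h(63,17)=(63*31+17)%997=973 h(66,66)=(66*31+66)%997=118 -> [741, 973, 118]
  L2: h(741,973)=(741*31+973)%997=16 h(118,118)=(118*31+118)%997=785 -> [16, 785]
  L3: h(16,785)=(16*31+785)%997=284 -> [284]
  root = 284 != target 309
Candidate D: set leaf[0] = 7 -> leaves = [7, 95, 63, 38, 66]
  L0: [7, 95, 63, 38, 66]
  L1: h(7,95)=(7*31+95)%997=312 h(63,38)=(63*31+38)%997=994 h(66,66)=(66*31+66)%997=118 -> [312, 994, 118]
  L2: h(312,994)=(312*31+994)%997=696 h(118,118)=(118*31+118)%997=785 -> [696, 785]
  L3: h(696,785)=(696*31+785)%997=427 -> [427]
  root = 427 != target 309
Candidate A produces the target root.

Answer: A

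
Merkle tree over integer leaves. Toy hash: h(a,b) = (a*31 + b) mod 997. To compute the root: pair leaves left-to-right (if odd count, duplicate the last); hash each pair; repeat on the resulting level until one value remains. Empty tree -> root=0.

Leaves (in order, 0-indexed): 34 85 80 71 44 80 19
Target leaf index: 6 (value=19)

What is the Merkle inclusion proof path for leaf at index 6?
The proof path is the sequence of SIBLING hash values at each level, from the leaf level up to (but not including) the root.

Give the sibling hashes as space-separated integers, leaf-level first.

L0 (leaves): [34, 85, 80, 71, 44, 80, 19], target index=6
L1: h(34,85)=(34*31+85)%997=142 [pair 0] h(80,71)=(80*31+71)%997=557 [pair 1] h(44,80)=(44*31+80)%997=447 [pair 2] h(19,19)=(19*31+19)%997=608 [pair 3] -> [142, 557, 447, 608]
  Sibling for proof at L0: 19
L2: h(142,557)=(142*31+557)%997=971 [pair 0] h(447,608)=(447*31+608)%997=507 [pair 1] -> [971, 507]
  Sibling for proof at L1: 447
L3: h(971,507)=(971*31+507)%997=698 [pair 0] -> [698]
  Sibling for proof at L2: 971
Root: 698
Proof path (sibling hashes from leaf to root): [19, 447, 971]

Answer: 19 447 971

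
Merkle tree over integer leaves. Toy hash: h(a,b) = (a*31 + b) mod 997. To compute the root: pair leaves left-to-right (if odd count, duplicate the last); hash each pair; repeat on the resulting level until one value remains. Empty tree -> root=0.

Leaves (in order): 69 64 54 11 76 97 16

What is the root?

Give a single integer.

Answer: 629

Derivation:
L0: [69, 64, 54, 11, 76, 97, 16]
L1: h(69,64)=(69*31+64)%997=209 h(54,11)=(54*31+11)%997=688 h(76,97)=(76*31+97)%997=459 h(16,16)=(16*31+16)%997=512 -> [209, 688, 459, 512]
L2: h(209,688)=(209*31+688)%997=188 h(459,512)=(459*31+512)%997=783 -> [188, 783]
L3: h(188,783)=(188*31+783)%997=629 -> [629]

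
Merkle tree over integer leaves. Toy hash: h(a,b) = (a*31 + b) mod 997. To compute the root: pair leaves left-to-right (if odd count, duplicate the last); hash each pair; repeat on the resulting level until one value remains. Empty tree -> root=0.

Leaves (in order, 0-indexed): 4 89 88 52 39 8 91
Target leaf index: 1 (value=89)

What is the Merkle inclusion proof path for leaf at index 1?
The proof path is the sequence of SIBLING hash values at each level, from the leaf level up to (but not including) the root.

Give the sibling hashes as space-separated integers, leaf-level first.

Answer: 4 786 759

Derivation:
L0 (leaves): [4, 89, 88, 52, 39, 8, 91], target index=1
L1: h(4,89)=(4*31+89)%997=213 [pair 0] h(88,52)=(88*31+52)%997=786 [pair 1] h(39,8)=(39*31+8)%997=220 [pair 2] h(91,91)=(91*31+91)%997=918 [pair 3] -> [213, 786, 220, 918]
  Sibling for proof at L0: 4
L2: h(213,786)=(213*31+786)%997=410 [pair 0] h(220,918)=(220*31+918)%997=759 [pair 1] -> [410, 759]
  Sibling for proof at L1: 786
L3: h(410,759)=(410*31+759)%997=508 [pair 0] -> [508]
  Sibling for proof at L2: 759
Root: 508
Proof path (sibling hashes from leaf to root): [4, 786, 759]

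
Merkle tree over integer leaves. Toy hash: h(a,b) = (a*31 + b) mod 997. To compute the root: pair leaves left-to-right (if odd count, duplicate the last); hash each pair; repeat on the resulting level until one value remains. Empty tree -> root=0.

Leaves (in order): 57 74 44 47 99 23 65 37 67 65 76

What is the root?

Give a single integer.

Answer: 783

Derivation:
L0: [57, 74, 44, 47, 99, 23, 65, 37, 67, 65, 76]
L1: h(57,74)=(57*31+74)%997=844 h(44,47)=(44*31+47)%997=414 h(99,23)=(99*31+23)%997=101 h(65,37)=(65*31+37)%997=58 h(67,65)=(67*31+65)%997=148 h(76,76)=(76*31+76)%997=438 -> [844, 414, 101, 58, 148, 438]
L2: h(844,414)=(844*31+414)%997=656 h(101,58)=(101*31+58)%997=198 h(148,438)=(148*31+438)%997=41 -> [656, 198, 41]
L3: h(656,198)=(656*31+198)%997=594 h(41,41)=(41*31+41)%997=315 -> [594, 315]
L4: h(594,315)=(594*31+315)%997=783 -> [783]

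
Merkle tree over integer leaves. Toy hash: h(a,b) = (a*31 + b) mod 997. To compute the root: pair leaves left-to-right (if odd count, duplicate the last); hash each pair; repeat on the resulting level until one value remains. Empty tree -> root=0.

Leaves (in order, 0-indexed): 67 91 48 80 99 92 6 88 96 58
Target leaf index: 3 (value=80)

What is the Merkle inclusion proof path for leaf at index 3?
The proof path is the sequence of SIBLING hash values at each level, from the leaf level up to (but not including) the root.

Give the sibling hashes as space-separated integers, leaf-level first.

Answer: 48 174 559 164

Derivation:
L0 (leaves): [67, 91, 48, 80, 99, 92, 6, 88, 96, 58], target index=3
L1: h(67,91)=(67*31+91)%997=174 [pair 0] h(48,80)=(48*31+80)%997=571 [pair 1] h(99,92)=(99*31+92)%997=170 [pair 2] h(6,88)=(6*31+88)%997=274 [pair 3] h(96,58)=(96*31+58)%997=43 [pair 4] -> [174, 571, 170, 274, 43]
  Sibling for proof at L0: 48
L2: h(174,571)=(174*31+571)%997=980 [pair 0] h(170,274)=(170*31+274)%997=559 [pair 1] h(43,43)=(43*31+43)%997=379 [pair 2] -> [980, 559, 379]
  Sibling for proof at L1: 174
L3: h(980,559)=(980*31+559)%997=32 [pair 0] h(379,379)=(379*31+379)%997=164 [pair 1] -> [32, 164]
  Sibling for proof at L2: 559
L4: h(32,164)=(32*31+164)%997=159 [pair 0] -> [159]
  Sibling for proof at L3: 164
Root: 159
Proof path (sibling hashes from leaf to root): [48, 174, 559, 164]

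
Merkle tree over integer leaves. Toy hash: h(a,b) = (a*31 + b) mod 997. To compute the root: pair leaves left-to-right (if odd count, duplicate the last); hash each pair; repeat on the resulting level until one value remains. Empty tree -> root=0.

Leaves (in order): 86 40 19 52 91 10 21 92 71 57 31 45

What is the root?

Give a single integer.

L0: [86, 40, 19, 52, 91, 10, 21, 92, 71, 57, 31, 45]
L1: h(86,40)=(86*31+40)%997=712 h(19,52)=(19*31+52)%997=641 h(91,10)=(91*31+10)%997=837 h(21,92)=(21*31+92)%997=743 h(71,57)=(71*31+57)%997=264 h(31,45)=(31*31+45)%997=9 -> [712, 641, 837, 743, 264, 9]
L2: h(712,641)=(712*31+641)%997=779 h(837,743)=(837*31+743)%997=768 h(264,9)=(264*31+9)%997=217 -> [779, 768, 217]
L3: h(779,768)=(779*31+768)%997=989 h(217,217)=(217*31+217)%997=962 -> [989, 962]
L4: h(989,962)=(989*31+962)%997=714 -> [714]

Answer: 714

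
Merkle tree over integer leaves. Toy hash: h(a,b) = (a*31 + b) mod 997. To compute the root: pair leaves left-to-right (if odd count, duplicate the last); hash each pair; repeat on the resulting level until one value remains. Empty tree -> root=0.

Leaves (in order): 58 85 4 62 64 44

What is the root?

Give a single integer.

L0: [58, 85, 4, 62, 64, 44]
L1: h(58,85)=(58*31+85)%997=886 h(4,62)=(4*31+62)%997=186 h(64,44)=(64*31+44)%997=34 -> [886, 186, 34]
L2: h(886,186)=(886*31+186)%997=733 h(34,34)=(34*31+34)%997=91 -> [733, 91]
L3: h(733,91)=(733*31+91)%997=880 -> [880]

Answer: 880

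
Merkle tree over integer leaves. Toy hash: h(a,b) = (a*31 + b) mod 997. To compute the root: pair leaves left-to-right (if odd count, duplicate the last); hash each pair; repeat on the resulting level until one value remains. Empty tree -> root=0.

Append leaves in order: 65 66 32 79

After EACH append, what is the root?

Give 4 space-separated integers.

After append 65 (leaves=[65]):
  L0: [65]
  root=65
After append 66 (leaves=[65, 66]):
  L0: [65, 66]
  L1: h(65,66)=(65*31+66)%997=87 -> [87]
  root=87
After append 32 (leaves=[65, 66, 32]):
  L0: [65, 66, 32]
  L1: h(65,66)=(65*31+66)%997=87 h(32,32)=(32*31+32)%997=27 -> [87, 27]
  L2: h(87,27)=(87*31+27)%997=730 -> [730]
  root=730
After append 79 (leaves=[65, 66, 32, 79]):
  L0: [65, 66, 32, 79]
  L1: h(65,66)=(65*31+66)%997=87 h(32,79)=(32*31+79)%997=74 -> [87, 74]
  L2: h(87,74)=(87*31+74)%997=777 -> [777]
  root=777

Answer: 65 87 730 777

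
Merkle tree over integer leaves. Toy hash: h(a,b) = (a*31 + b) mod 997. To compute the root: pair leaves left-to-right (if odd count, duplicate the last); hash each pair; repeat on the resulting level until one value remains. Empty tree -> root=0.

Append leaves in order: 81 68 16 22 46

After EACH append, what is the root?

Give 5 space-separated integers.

After append 81 (leaves=[81]):
  L0: [81]
  root=81
After append 68 (leaves=[81, 68]):
  L0: [81, 68]
  L1: h(81,68)=(81*31+68)%997=585 -> [585]
  root=585
After append 16 (leaves=[81, 68, 16]):
  L0: [81, 68, 16]
  L1: h(81,68)=(81*31+68)%997=585 h(16,16)=(16*31+16)%997=512 -> [585, 512]
  L2: h(585,512)=(585*31+512)%997=701 -> [701]
  root=701
After append 22 (leaves=[81, 68, 16, 22]):
  L0: [81, 68, 16, 22]
  L1: h(81,68)=(81*31+68)%997=585 h(16,22)=(16*31+22)%997=518 -> [585, 518]
  L2: h(585,518)=(585*31+518)%997=707 -> [707]
  root=707
After append 46 (leaves=[81, 68, 16, 22, 46]):
  L0: [81, 68, 16, 22, 46]
  L1: h(81,68)=(81*31+68)%997=585 h(16,22)=(16*31+22)%997=518 h(46,46)=(46*31+46)%997=475 -> [585, 518, 475]
  L2: h(585,518)=(585*31+518)%997=707 h(475,475)=(475*31+475)%997=245 -> [707, 245]
  L3: h(707,245)=(707*31+245)%997=228 -> [228]
  root=228

Answer: 81 585 701 707 228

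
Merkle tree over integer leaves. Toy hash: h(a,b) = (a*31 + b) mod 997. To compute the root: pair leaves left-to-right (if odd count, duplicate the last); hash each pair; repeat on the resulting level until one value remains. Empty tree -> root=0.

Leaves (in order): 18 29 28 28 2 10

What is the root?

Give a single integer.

L0: [18, 29, 28, 28, 2, 10]
L1: h(18,29)=(18*31+29)%997=587 h(28,28)=(28*31+28)%997=896 h(2,10)=(2*31+10)%997=72 -> [587, 896, 72]
L2: h(587,896)=(587*31+896)%997=150 h(72,72)=(72*31+72)%997=310 -> [150, 310]
L3: h(150,310)=(150*31+310)%997=972 -> [972]

Answer: 972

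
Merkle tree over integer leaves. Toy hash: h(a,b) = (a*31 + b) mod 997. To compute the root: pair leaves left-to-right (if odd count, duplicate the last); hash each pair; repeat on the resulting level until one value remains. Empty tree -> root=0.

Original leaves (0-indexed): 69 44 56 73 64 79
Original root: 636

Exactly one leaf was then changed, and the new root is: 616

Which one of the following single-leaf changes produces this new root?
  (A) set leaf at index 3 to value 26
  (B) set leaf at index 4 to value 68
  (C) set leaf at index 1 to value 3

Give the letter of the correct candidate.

Original leaves: [69, 44, 56, 73, 64, 79]
Target new root: 616
Try each candidate change and compute the resulting root:
Candidate A: set leaf[3] = 26 -> leaves = [69, 44, 56, 26, 64, 79]
  L0: [69, 44, 56, 26, 64, 79]
  L1: h(69,44)=(69*31+44)%997=189 h(56,26)=(56*31+26)%997=765 h(64,79)=(64*31+79)%997=69 -> [189, 765, 69]
  L2: h(189,765)=(189*31+765)%997=642 h(69,69)=(69*31+69)%997=214 -> [642, 214]
  L3: h(642,214)=(642*31+214)%997=176 -> [176]
  root = 176 != target 616
Candidate B: set leaf[4] = 68 -> leaves = [69, 44, 56, 73, 68, 79]
  L0: [69, 44, 56, 73, 68, 79]
  L1: h(69,44)=(69*31+44)%997=189 h(56,73)=(56*31+73)%997=812 h(68,79)=(68*31+79)%997=193 -> [189, 812, 193]
  L2: h(189,812)=(189*31+812)%997=689 h(193,193)=(193*31+193)%997=194 -> [689, 194]
  L3: h(689,194)=(689*31+194)%997=616 -> [616]
  root = 616 == target 616  ** MATCH **
Candidate C: set leaf[1] = 3 -> leaves = [69, 3, 56, 73, 64, 79]
  L0: [69, 3, 56, 73, 64, 79]
  L1: h(69,3)=(69*31+3)%997=148 h(56,73)=(56*31+73)%997=812 h(64,79)=(64*31+79)%997=69 -> [148, 812, 69]
  L2: h(148,812)=(148*31+812)%997=415 h(69,69)=(69*31+69)%997=214 -> [415, 214]
  L3: h(415,214)=(415*31+214)%997=118 -> [118]
  root = 118 != target 616
Candidate B produces the target root.

Answer: B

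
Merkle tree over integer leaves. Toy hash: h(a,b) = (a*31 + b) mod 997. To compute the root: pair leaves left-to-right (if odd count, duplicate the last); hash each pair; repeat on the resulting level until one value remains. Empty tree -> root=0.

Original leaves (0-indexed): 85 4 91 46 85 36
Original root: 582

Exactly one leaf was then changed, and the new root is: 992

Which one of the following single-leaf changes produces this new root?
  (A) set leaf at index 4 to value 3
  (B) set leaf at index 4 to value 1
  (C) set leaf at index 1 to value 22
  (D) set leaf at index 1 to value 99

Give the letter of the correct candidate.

Original leaves: [85, 4, 91, 46, 85, 36]
Target new root: 992
Try each candidate change and compute the resulting root:
Candidate A: set leaf[4] = 3 -> leaves = [85, 4, 91, 46, 3, 36]
  L0: [85, 4, 91, 46, 3, 36]
  L1: h(85,4)=(85*31+4)%997=645 h(91,46)=(91*31+46)%997=873 h(3,36)=(3*31+36)%997=129 -> [645, 873, 129]
  L2: h(645,873)=(645*31+873)%997=928 h(129,129)=(129*31+129)%997=140 -> [928, 140]
  L3: h(928,140)=(928*31+140)%997=992 -> [992]
  root = 992 == target 992  ** MATCH **
Candidate B: set leaf[4] = 1 -> leaves = [85, 4, 91, 46, 1, 36]
  L0: [85, 4, 91, 46, 1, 36]
  L1: h(85,4)=(85*31+4)%997=645 h(91,46)=(91*31+46)%997=873 h(1,36)=(1*31+36)%997=67 -> [645, 873, 67]
  L2: h(645,873)=(645*31+873)%997=928 h(67,67)=(67*31+67)%997=150 -> [928, 150]
  L3: h(928,150)=(928*31+150)%997=5 -> [5]
  root = 5 != target 992
Candidate C: set leaf[1] = 22 -> leaves = [85, 22, 91, 46, 85, 36]
  L0: [85, 22, 91, 46, 85, 36]
  L1: h(85,22)=(85*31+22)%997=663 h(91,46)=(91*31+46)%997=873 h(85,36)=(85*31+36)%997=677 -> [663, 873, 677]
  L2: h(663,873)=(663*31+873)%997=489 h(677,677)=(677*31+677)%997=727 -> [489, 727]
  L3: h(489,727)=(489*31+727)%997=931 -> [931]
  root = 931 != target 992
Candidate D: set leaf[1] = 99 -> leaves = [85, 99, 91, 46, 85, 36]
  L0: [85, 99, 91, 46, 85, 36]
  L1: h(85,99)=(85*31+99)%997=740 h(91,46)=(91*31+46)%997=873 h(85,36)=(85*31+36)%997=677 -> [740, 873, 677]
  L2: h(740,873)=(740*31+873)%997=882 h(677,677)=(677*31+677)%997=727 -> [882, 727]
  L3: h(882,727)=(882*31+727)%997=153 -> [153]
  root = 153 != target 992
Candidate A produces the target root.

Answer: A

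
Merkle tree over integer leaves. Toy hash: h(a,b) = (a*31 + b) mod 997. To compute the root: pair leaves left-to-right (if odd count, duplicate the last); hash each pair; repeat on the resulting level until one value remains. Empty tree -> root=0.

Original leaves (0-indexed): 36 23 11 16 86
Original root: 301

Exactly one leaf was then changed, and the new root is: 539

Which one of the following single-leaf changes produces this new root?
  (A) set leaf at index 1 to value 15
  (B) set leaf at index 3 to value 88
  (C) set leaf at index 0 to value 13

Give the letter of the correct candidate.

Original leaves: [36, 23, 11, 16, 86]
Target new root: 539
Try each candidate change and compute the resulting root:
Candidate A: set leaf[1] = 15 -> leaves = [36, 15, 11, 16, 86]
  L0: [36, 15, 11, 16, 86]
  L1: h(36,15)=(36*31+15)%997=134 h(11,16)=(11*31+16)%997=357 h(86,86)=(86*31+86)%997=758 -> [134, 357, 758]
  L2: h(134,357)=(134*31+357)%997=523 h(758,758)=(758*31+758)%997=328 -> [523, 328]
  L3: h(523,328)=(523*31+328)%997=589 -> [589]
  root = 589 != target 539
Candidate B: set leaf[3] = 88 -> leaves = [36, 23, 11, 88, 86]
  L0: [36, 23, 11, 88, 86]
  L1: h(36,23)=(36*31+23)%997=142 h(11,88)=(11*31+88)%997=429 h(86,86)=(86*31+86)%997=758 -> [142, 429, 758]
  L2: h(142,429)=(142*31+429)%997=843 h(758,758)=(758*31+758)%997=328 -> [843, 328]
  L3: h(843,328)=(843*31+328)%997=539 -> [539]
  root = 539 == target 539  ** MATCH **
Candidate C: set leaf[0] = 13 -> leaves = [13, 23, 11, 16, 86]
  L0: [13, 23, 11, 16, 86]
  L1: h(13,23)=(13*31+23)%997=426 h(11,16)=(11*31+16)%997=357 h(86,86)=(86*31+86)%997=758 -> [426, 357, 758]
  L2: h(426,357)=(426*31+357)%997=602 h(758,758)=(758*31+758)%997=328 -> [602, 328]
  L3: h(602,328)=(602*31+328)%997=47 -> [47]
  root = 47 != target 539
Candidate B produces the target root.

Answer: B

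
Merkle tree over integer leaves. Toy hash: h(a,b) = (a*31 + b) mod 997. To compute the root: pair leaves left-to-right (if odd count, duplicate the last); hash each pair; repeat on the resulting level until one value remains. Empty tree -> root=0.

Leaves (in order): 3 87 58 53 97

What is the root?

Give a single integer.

L0: [3, 87, 58, 53, 97]
L1: h(3,87)=(3*31+87)%997=180 h(58,53)=(58*31+53)%997=854 h(97,97)=(97*31+97)%997=113 -> [180, 854, 113]
L2: h(180,854)=(180*31+854)%997=452 h(113,113)=(113*31+113)%997=625 -> [452, 625]
L3: h(452,625)=(452*31+625)%997=679 -> [679]

Answer: 679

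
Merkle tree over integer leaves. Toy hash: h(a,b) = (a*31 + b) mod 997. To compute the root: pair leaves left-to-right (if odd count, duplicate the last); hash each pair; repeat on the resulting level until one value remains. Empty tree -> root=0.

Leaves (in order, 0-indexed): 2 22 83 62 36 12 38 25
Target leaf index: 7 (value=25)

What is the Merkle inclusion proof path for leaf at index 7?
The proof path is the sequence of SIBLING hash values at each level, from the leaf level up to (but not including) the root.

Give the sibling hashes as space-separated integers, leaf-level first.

Answer: 38 131 254

Derivation:
L0 (leaves): [2, 22, 83, 62, 36, 12, 38, 25], target index=7
L1: h(2,22)=(2*31+22)%997=84 [pair 0] h(83,62)=(83*31+62)%997=641 [pair 1] h(36,12)=(36*31+12)%997=131 [pair 2] h(38,25)=(38*31+25)%997=206 [pair 3] -> [84, 641, 131, 206]
  Sibling for proof at L0: 38
L2: h(84,641)=(84*31+641)%997=254 [pair 0] h(131,206)=(131*31+206)%997=279 [pair 1] -> [254, 279]
  Sibling for proof at L1: 131
L3: h(254,279)=(254*31+279)%997=177 [pair 0] -> [177]
  Sibling for proof at L2: 254
Root: 177
Proof path (sibling hashes from leaf to root): [38, 131, 254]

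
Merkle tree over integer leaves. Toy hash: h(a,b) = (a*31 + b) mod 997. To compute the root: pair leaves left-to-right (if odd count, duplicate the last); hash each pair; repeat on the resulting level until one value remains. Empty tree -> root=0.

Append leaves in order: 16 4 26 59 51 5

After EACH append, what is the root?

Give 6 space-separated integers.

Answer: 16 500 380 413 222 744

Derivation:
After append 16 (leaves=[16]):
  L0: [16]
  root=16
After append 4 (leaves=[16, 4]):
  L0: [16, 4]
  L1: h(16,4)=(16*31+4)%997=500 -> [500]
  root=500
After append 26 (leaves=[16, 4, 26]):
  L0: [16, 4, 26]
  L1: h(16,4)=(16*31+4)%997=500 h(26,26)=(26*31+26)%997=832 -> [500, 832]
  L2: h(500,832)=(500*31+832)%997=380 -> [380]
  root=380
After append 59 (leaves=[16, 4, 26, 59]):
  L0: [16, 4, 26, 59]
  L1: h(16,4)=(16*31+4)%997=500 h(26,59)=(26*31+59)%997=865 -> [500, 865]
  L2: h(500,865)=(500*31+865)%997=413 -> [413]
  root=413
After append 51 (leaves=[16, 4, 26, 59, 51]):
  L0: [16, 4, 26, 59, 51]
  L1: h(16,4)=(16*31+4)%997=500 h(26,59)=(26*31+59)%997=865 h(51,51)=(51*31+51)%997=635 -> [500, 865, 635]
  L2: h(500,865)=(500*31+865)%997=413 h(635,635)=(635*31+635)%997=380 -> [413, 380]
  L3: h(413,380)=(413*31+380)%997=222 -> [222]
  root=222
After append 5 (leaves=[16, 4, 26, 59, 51, 5]):
  L0: [16, 4, 26, 59, 51, 5]
  L1: h(16,4)=(16*31+4)%997=500 h(26,59)=(26*31+59)%997=865 h(51,5)=(51*31+5)%997=589 -> [500, 865, 589]
  L2: h(500,865)=(500*31+865)%997=413 h(589,589)=(589*31+589)%997=902 -> [413, 902]
  L3: h(413,902)=(413*31+902)%997=744 -> [744]
  root=744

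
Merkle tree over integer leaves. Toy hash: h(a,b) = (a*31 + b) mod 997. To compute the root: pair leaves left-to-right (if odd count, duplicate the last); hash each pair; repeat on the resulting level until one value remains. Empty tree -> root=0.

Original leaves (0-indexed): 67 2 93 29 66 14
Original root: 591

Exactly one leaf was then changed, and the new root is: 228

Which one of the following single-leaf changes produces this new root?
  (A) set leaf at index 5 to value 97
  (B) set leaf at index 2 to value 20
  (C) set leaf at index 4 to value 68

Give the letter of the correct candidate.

Answer: B

Derivation:
Original leaves: [67, 2, 93, 29, 66, 14]
Target new root: 228
Try each candidate change and compute the resulting root:
Candidate A: set leaf[5] = 97 -> leaves = [67, 2, 93, 29, 66, 97]
  L0: [67, 2, 93, 29, 66, 97]
  L1: h(67,2)=(67*31+2)%997=85 h(93,29)=(93*31+29)%997=918 h(66,97)=(66*31+97)%997=149 -> [85, 918, 149]
  L2: h(85,918)=(85*31+918)%997=562 h(149,149)=(149*31+149)%997=780 -> [562, 780]
  L3: h(562,780)=(562*31+780)%997=256 -> [256]
  root = 256 != target 228
Candidate B: set leaf[2] = 20 -> leaves = [67, 2, 20, 29, 66, 14]
  L0: [67, 2, 20, 29, 66, 14]
  L1: h(67,2)=(67*31+2)%997=85 h(20,29)=(20*31+29)%997=649 h(66,14)=(66*31+14)%997=66 -> [85, 649, 66]
  L2: h(85,649)=(85*31+649)%997=293 h(66,66)=(66*31+66)%997=118 -> [293, 118]
  L3: h(293,118)=(293*31+118)%997=228 -> [228]
  root = 228 == target 228  ** MATCH **
Candidate C: set leaf[4] = 68 -> leaves = [67, 2, 93, 29, 68, 14]
  L0: [67, 2, 93, 29, 68, 14]
  L1: h(67,2)=(67*31+2)%997=85 h(93,29)=(93*31+29)%997=918 h(68,14)=(68*31+14)%997=128 -> [85, 918, 128]
  L2: h(85,918)=(85*31+918)%997=562 h(128,128)=(128*31+128)%997=108 -> [562, 108]
  L3: h(562,108)=(562*31+108)%997=581 -> [581]
  root = 581 != target 228
Candidate B produces the target root.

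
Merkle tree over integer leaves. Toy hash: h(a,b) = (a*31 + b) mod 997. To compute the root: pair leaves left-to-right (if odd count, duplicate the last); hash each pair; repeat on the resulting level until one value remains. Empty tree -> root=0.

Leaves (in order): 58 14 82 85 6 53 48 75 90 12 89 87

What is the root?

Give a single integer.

L0: [58, 14, 82, 85, 6, 53, 48, 75, 90, 12, 89, 87]
L1: h(58,14)=(58*31+14)%997=815 h(82,85)=(82*31+85)%997=633 h(6,53)=(6*31+53)%997=239 h(48,75)=(48*31+75)%997=566 h(90,12)=(90*31+12)%997=808 h(89,87)=(89*31+87)%997=852 -> [815, 633, 239, 566, 808, 852]
L2: h(815,633)=(815*31+633)%997=973 h(239,566)=(239*31+566)%997=996 h(808,852)=(808*31+852)%997=975 -> [973, 996, 975]
L3: h(973,996)=(973*31+996)%997=252 h(975,975)=(975*31+975)%997=293 -> [252, 293]
L4: h(252,293)=(252*31+293)%997=129 -> [129]

Answer: 129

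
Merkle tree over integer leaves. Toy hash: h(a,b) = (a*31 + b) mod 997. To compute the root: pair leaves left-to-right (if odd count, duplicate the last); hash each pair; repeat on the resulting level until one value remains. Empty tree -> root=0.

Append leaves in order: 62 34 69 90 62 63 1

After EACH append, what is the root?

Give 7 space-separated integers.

After append 62 (leaves=[62]):
  L0: [62]
  root=62
After append 34 (leaves=[62, 34]):
  L0: [62, 34]
  L1: h(62,34)=(62*31+34)%997=959 -> [959]
  root=959
After append 69 (leaves=[62, 34, 69]):
  L0: [62, 34, 69]
  L1: h(62,34)=(62*31+34)%997=959 h(69,69)=(69*31+69)%997=214 -> [959, 214]
  L2: h(959,214)=(959*31+214)%997=33 -> [33]
  root=33
After append 90 (leaves=[62, 34, 69, 90]):
  L0: [62, 34, 69, 90]
  L1: h(62,34)=(62*31+34)%997=959 h(69,90)=(69*31+90)%997=235 -> [959, 235]
  L2: h(959,235)=(959*31+235)%997=54 -> [54]
  root=54
After append 62 (leaves=[62, 34, 69, 90, 62]):
  L0: [62, 34, 69, 90, 62]
  L1: h(62,34)=(62*31+34)%997=959 h(69,90)=(69*31+90)%997=235 h(62,62)=(62*31+62)%997=987 -> [959, 235, 987]
  L2: h(959,235)=(959*31+235)%997=54 h(987,987)=(987*31+987)%997=677 -> [54, 677]
  L3: h(54,677)=(54*31+677)%997=357 -> [357]
  root=357
After append 63 (leaves=[62, 34, 69, 90, 62, 63]):
  L0: [62, 34, 69, 90, 62, 63]
  L1: h(62,34)=(62*31+34)%997=959 h(69,90)=(69*31+90)%997=235 h(62,63)=(62*31+63)%997=988 -> [959, 235, 988]
  L2: h(959,235)=(959*31+235)%997=54 h(988,988)=(988*31+988)%997=709 -> [54, 709]
  L3: h(54,709)=(54*31+709)%997=389 -> [389]
  root=389
After append 1 (leaves=[62, 34, 69, 90, 62, 63, 1]):
  L0: [62, 34, 69, 90, 62, 63, 1]
  L1: h(62,34)=(62*31+34)%997=959 h(69,90)=(69*31+90)%997=235 h(62,63)=(62*31+63)%997=988 h(1,1)=(1*31+1)%997=32 -> [959, 235, 988, 32]
  L2: h(959,235)=(959*31+235)%997=54 h(988,32)=(988*31+32)%997=750 -> [54, 750]
  L3: h(54,750)=(54*31+750)%997=430 -> [430]
  root=430

Answer: 62 959 33 54 357 389 430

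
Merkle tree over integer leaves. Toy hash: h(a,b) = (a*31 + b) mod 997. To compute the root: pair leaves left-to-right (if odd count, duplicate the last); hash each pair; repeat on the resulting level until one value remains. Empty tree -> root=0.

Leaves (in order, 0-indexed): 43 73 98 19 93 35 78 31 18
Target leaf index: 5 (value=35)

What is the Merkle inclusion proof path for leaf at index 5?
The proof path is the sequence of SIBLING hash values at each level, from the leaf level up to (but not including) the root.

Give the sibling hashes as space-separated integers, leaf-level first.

L0 (leaves): [43, 73, 98, 19, 93, 35, 78, 31, 18], target index=5
L1: h(43,73)=(43*31+73)%997=409 [pair 0] h(98,19)=(98*31+19)%997=66 [pair 1] h(93,35)=(93*31+35)%997=924 [pair 2] h(78,31)=(78*31+31)%997=455 [pair 3] h(18,18)=(18*31+18)%997=576 [pair 4] -> [409, 66, 924, 455, 576]
  Sibling for proof at L0: 93
L2: h(409,66)=(409*31+66)%997=781 [pair 0] h(924,455)=(924*31+455)%997=186 [pair 1] h(576,576)=(576*31+576)%997=486 [pair 2] -> [781, 186, 486]
  Sibling for proof at L1: 455
L3: h(781,186)=(781*31+186)%997=469 [pair 0] h(486,486)=(486*31+486)%997=597 [pair 1] -> [469, 597]
  Sibling for proof at L2: 781
L4: h(469,597)=(469*31+597)%997=181 [pair 0] -> [181]
  Sibling for proof at L3: 597
Root: 181
Proof path (sibling hashes from leaf to root): [93, 455, 781, 597]

Answer: 93 455 781 597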